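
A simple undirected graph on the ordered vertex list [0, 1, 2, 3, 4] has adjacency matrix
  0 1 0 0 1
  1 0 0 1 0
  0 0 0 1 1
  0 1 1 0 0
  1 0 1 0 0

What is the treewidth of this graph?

2

A width-2 tree decomposition is:
Bags: B1 = {0, 1, 3}  B2 = {0, 2, 3}  B3 = {0, 2, 4}
Tree: B1–B2, B2–B3
The largest bag has 3 vertices, giving width 2; this decomposition certifies tw(G) ≤ 2. Since 0–1–3–2–4–0 is a cycle in G, G is not acyclic. Forests are exactly the graphs of treewidth ≤ 1, so tw(G) ≥ 2. Hence tw(G) = 2 exactly.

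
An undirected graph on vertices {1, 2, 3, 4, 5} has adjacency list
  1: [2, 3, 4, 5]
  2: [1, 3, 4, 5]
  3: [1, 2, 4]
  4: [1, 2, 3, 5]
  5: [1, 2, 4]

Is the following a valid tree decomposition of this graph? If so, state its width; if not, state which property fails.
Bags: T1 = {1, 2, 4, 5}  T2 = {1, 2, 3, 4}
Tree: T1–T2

Vertex coverage: the bags together contain {1, 2, 3, 4, 5}, the full vertex set. Edge coverage: each edge of G has both endpoints in at least one bag. Running intersection: for every vertex, the bags containing it form a connected subtree. All three properties hold, so this is a valid tree decomposition of width max|bag| − 1 = 3, and hence tw(G) ≤ 3.

Yes; width 3.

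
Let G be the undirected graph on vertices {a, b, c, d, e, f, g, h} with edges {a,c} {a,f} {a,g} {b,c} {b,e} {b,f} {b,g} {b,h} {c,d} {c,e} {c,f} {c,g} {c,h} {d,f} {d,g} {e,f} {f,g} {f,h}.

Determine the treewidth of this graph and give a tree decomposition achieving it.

Treewidth 3.
Bags: B1 = {b, c, f, g}  B2 = {b, c, e, f}  B3 = {c, d, f, g}  B4 = {a, c, f, g}  B5 = {b, c, f, h}
Tree: B1–B2, B1–B3, B3–B4, B2–B5

Each bag holds 4 vertices, so the decomposition has width 3, which upper-bounds the treewidth. For the lower bound, the 4 vertices {c, d, f, g} are pairwise adjacent, and any tree decomposition puts a clique entirely inside one bag — forcing width ≥ 3. The upper and lower bounds meet at 3, so that is the treewidth.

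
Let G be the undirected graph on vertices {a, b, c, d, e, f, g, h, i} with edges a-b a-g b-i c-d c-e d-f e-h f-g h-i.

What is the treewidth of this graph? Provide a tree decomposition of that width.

Every bag has size at most 3, so the width is 3 − 1 = 2 and tw(G) ≤ 2. Since d–c–e–h–i–b–a–g–f–d is a cycle in G, G is not acyclic. Forests are exactly the graphs of treewidth ≤ 1, so tw(G) ≥ 2. Combining the bounds, tw(G) = 2.

Treewidth 2.
One such decomposition:
Bags: B1 = {c, d, e}  B2 = {d, e, h}  B3 = {d, h, i}  B4 = {b, d, i}  B5 = {a, b, d}  B6 = {a, d, g}  B7 = {d, f, g}
Tree: B1–B2, B2–B3, B3–B4, B4–B5, B5–B6, B6–B7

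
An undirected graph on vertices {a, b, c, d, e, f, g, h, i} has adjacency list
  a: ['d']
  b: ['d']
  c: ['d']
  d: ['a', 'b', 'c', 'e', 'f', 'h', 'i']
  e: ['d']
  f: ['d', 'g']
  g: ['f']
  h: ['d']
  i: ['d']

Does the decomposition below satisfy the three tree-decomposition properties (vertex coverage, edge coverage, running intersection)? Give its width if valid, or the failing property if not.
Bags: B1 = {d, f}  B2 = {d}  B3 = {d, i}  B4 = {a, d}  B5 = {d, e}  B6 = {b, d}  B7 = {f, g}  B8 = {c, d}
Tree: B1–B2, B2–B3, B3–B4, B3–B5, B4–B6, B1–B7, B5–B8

A tree decomposition must satisfy three properties: every vertex lies in some bag; for every edge, both endpoints lie together in some bag; and for every vertex, the bags containing it form a connected subtree. Here vertex h appears in no bag, so the decomposition is invalid.

No — vertex h appears in no bag.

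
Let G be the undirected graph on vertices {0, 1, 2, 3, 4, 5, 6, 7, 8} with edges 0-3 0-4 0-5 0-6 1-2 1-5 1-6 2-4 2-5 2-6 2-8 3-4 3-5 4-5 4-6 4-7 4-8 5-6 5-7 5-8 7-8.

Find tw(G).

3

A width-3 tree decomposition is:
Bags: B1 = {4, 5, 7, 8}  B2 = {2, 4, 5, 8}  B3 = {2, 4, 5, 6}  B4 = {0, 4, 5, 6}  B5 = {0, 3, 4, 5}  B6 = {1, 2, 5, 6}
Tree: B1–B2, B2–B3, B3–B4, B4–B5, B3–B6
The largest bag has 4 vertices, giving width 3; this decomposition certifies tw(G) ≤ 3. Conversely, {1, 2, 5, 6} is a clique of size 4, and the vertices of any clique must share a bag in every tree decomposition; so some bag has ≥ 4 vertices and tw(G) ≥ 3. Hence tw(G) = 3 exactly.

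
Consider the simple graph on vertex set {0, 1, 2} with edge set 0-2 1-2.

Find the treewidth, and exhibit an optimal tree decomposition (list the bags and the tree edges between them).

Treewidth 1.
One optimal decomposition is:
Bags: B1 = {0, 2}  B2 = {1, 2}
Tree: B1–B2

Every bag has size at most 2, so the width is 2 − 1 = 1 and tw(G) ≤ 1. G has an edge, so its treewidth is at least 1. The upper and lower bounds meet at 1, so that is the treewidth.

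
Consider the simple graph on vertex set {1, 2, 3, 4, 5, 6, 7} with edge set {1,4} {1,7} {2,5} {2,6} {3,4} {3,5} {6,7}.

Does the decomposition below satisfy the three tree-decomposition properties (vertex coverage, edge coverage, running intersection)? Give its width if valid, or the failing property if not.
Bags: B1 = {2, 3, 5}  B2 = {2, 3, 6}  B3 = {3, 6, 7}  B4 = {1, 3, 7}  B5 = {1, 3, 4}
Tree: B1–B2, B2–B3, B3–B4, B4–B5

Checking the three conditions: (i) the bags cover all of {1, 2, 3, 4, 5, 6, 7}; (ii) for each edge, some bag contains both endpoints; (iii) the bags containing any fixed vertex form a subtree. All hold, so the decomposition is valid with width 3 − 1 = 2.

Yes; width 2.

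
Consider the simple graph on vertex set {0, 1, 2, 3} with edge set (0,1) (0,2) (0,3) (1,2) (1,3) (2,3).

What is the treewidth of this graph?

3

A width-3 tree decomposition is:
Bags: B1 = {0, 1, 2, 3}
Tree: (single bag)
A single bag containing all 4 vertices is trivially a valid decomposition of width 3. For the lower bound, the 4 vertices {0, 1, 2, 3} are pairwise adjacent, and any tree decomposition puts a clique entirely inside one bag — forcing width ≥ 3. Combining the bounds, tw(G) = 3.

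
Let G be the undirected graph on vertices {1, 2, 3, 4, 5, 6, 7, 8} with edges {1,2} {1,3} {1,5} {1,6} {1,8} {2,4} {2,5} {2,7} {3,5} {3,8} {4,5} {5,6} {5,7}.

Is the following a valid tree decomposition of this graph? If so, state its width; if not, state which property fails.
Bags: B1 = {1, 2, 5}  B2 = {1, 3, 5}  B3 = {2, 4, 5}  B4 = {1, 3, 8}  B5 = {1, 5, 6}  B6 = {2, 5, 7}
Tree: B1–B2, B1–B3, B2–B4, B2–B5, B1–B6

Yes; width 2.

Checking the three conditions: (i) the bags cover all of {1, 2, 3, 4, 5, 6, 7, 8}; (ii) for each edge, some bag contains both endpoints; (iii) the bags containing any fixed vertex form a subtree. All hold, so the decomposition is valid with width 3 − 1 = 2.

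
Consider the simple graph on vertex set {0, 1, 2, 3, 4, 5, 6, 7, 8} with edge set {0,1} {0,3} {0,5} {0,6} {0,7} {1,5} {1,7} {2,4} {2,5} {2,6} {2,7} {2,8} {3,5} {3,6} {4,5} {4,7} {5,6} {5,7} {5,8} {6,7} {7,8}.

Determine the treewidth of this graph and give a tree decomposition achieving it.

Each bag holds 4 vertices, so the decomposition has width 3, which upper-bounds the treewidth. On the other hand G contains the 4-clique {0, 3, 5, 6}. A clique must lie in a single bag of any decomposition, so no decomposition can have width below 3. Combining the bounds, tw(G) = 3.

Treewidth 3.
One optimal decomposition is:
Bags: B1 = {0, 5, 6, 7}  B2 = {2, 5, 6, 7}  B3 = {2, 4, 5, 7}  B4 = {0, 3, 5, 6}  B5 = {2, 5, 7, 8}  B6 = {0, 1, 5, 7}
Tree: B1–B2, B2–B3, B1–B4, B2–B5, B1–B6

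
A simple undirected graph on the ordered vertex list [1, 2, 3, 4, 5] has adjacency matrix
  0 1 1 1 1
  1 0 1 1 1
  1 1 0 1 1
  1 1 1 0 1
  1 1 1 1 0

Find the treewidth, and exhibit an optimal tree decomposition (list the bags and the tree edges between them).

With just one bag of size 5, the width is 5 − 1 = 4, so tw(G) ≤ 4. For the lower bound, the 5 vertices {1, 2, 3, 4, 5} are pairwise adjacent, and any tree decomposition puts a clique entirely inside one bag — forcing width ≥ 4. Combining the bounds, tw(G) = 4.

Treewidth 4.
One such decomposition:
Bags: B1 = {1, 2, 3, 4, 5}
Tree: (single bag)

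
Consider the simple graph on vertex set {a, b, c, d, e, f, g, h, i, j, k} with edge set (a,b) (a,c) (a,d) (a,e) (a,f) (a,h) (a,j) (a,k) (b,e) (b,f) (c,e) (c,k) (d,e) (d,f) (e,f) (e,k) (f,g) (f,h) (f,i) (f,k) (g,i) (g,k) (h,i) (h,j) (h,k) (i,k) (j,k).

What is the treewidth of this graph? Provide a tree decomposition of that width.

The largest bag has 4 vertices, giving width 3; this decomposition certifies tw(G) ≤ 3. For the lower bound, the 4 vertices {a, h, j, k} are pairwise adjacent, and any tree decomposition puts a clique entirely inside one bag — forcing width ≥ 3. Therefore the treewidth is 3.

Treewidth 3.
One such decomposition:
Bags: B1 = {a, e, f, k}  B2 = {a, d, e, f}  B3 = {a, f, h, k}  B4 = {a, c, e, k}  B5 = {a, b, e, f}  B6 = {f, h, i, k}  B7 = {f, g, i, k}  B8 = {a, h, j, k}
Tree: B1–B2, B1–B3, B1–B4, B1–B5, B3–B6, B6–B7, B3–B8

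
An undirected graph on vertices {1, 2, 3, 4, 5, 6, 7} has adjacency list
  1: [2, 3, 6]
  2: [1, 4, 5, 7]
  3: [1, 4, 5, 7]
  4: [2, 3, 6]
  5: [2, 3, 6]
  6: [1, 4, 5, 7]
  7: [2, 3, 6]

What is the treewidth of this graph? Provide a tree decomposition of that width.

Every bag has size at most 4, so the width is 4 − 1 = 3 and tw(G) ≤ 3. For the lower bound: the 4 vertex sets {1,3}, {2,4}, {6}, {5} are disjoint, each induces a connected subgraph, and every pair is joined by at least one edge of G. Contracting each set to a single vertex therefore yields K_{4} as a minor, and since treewidth is minor-monotone, tw(G) ≥ tw(K_{4}) = 3. Combining the bounds, tw(G) = 3.

Treewidth 3.
One such decomposition:
Bags: B1 = {1, 2, 3, 6}  B2 = {2, 3, 4, 6}  B3 = {2, 3, 5, 6}  B4 = {2, 3, 6, 7}
Tree: B1–B2, B2–B3, B3–B4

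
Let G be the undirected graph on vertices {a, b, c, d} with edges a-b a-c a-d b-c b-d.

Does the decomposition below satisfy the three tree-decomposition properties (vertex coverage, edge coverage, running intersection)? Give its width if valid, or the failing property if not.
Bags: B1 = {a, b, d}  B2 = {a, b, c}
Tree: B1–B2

Yes; width 2.

Checking the three conditions: (i) the bags cover all of {a, b, c, d}; (ii) for each edge, some bag contains both endpoints; (iii) the bags containing any fixed vertex form a subtree. All hold, so the decomposition is valid with width 3 − 1 = 2.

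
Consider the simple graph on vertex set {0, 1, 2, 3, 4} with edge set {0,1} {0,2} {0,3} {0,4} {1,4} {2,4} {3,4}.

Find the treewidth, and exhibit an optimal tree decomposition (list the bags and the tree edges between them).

Treewidth 2.
One such decomposition:
Bags: B1 = {0, 1, 4}  B2 = {0, 2, 4}  B3 = {0, 3, 4}
Tree: B1–B2, B2–B3

Every bag has size at most 3, so the width is 3 − 1 = 2 and tw(G) ≤ 2. For the lower bound, the 3 vertices {0, 1, 4} are pairwise adjacent, and any tree decomposition puts a clique entirely inside one bag — forcing width ≥ 2. Therefore the treewidth is 2.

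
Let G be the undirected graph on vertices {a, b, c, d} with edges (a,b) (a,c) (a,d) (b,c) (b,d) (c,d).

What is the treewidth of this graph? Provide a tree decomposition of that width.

A single bag containing all 4 vertices is trivially a valid decomposition of width 3. For the lower bound, the 4 vertices {a, b, c, d} are pairwise adjacent, and any tree decomposition puts a clique entirely inside one bag — forcing width ≥ 3. Combining the bounds, tw(G) = 3.

Treewidth 3.
Bags: B1 = {a, b, c, d}
Tree: (single bag)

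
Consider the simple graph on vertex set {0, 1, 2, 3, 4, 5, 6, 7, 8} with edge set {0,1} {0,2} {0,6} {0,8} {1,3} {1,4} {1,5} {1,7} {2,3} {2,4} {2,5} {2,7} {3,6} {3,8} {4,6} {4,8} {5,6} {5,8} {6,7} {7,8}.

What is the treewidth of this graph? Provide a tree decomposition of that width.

Treewidth 4.
One such decomposition:
Bags: B1 = {1, 2, 5, 6, 8}  B2 = {1, 2, 3, 6, 8}  B3 = {1, 2, 4, 6, 8}  B4 = {1, 2, 6, 7, 8}  B5 = {0, 1, 2, 6, 8}
Tree: B1–B2, B2–B3, B3–B4, B4–B5

The largest bag has 5 vertices, giving width 4; this decomposition certifies tw(G) ≤ 4. For the lower bound: the 5 vertex sets {1,5}, {3,8}, {4,6}, {2}, {7} are disjoint, each induces a connected subgraph, and every pair is joined by at least one edge of G. Contracting each set to a single vertex therefore yields K_{5} as a minor, and since treewidth is minor-monotone, tw(G) ≥ tw(K_{5}) = 4. Hence tw(G) = 4 exactly.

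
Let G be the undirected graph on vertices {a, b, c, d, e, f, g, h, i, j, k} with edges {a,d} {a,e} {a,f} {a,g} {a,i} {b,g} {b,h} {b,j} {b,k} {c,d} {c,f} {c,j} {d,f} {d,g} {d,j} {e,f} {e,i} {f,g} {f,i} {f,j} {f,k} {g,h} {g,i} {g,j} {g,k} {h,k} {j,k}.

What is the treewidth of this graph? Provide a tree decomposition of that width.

Treewidth 3.
One optimal decomposition is:
Bags: B1 = {a, d, f, g}  B2 = {a, f, g, i}  B3 = {d, f, g, j}  B4 = {c, d, f, j}  B5 = {f, g, j, k}  B6 = {b, g, j, k}  B7 = {b, g, h, k}  B8 = {a, e, f, i}
Tree: B1–B2, B1–B3, B3–B4, B3–B5, B5–B6, B6–B7, B2–B8

Every bag has size at most 4, so the width is 4 − 1 = 3 and tw(G) ≤ 3. On the other hand G contains the 4-clique {b, g, h, k}. A clique must lie in a single bag of any decomposition, so no decomposition can have width below 3. Combining the bounds, tw(G) = 3.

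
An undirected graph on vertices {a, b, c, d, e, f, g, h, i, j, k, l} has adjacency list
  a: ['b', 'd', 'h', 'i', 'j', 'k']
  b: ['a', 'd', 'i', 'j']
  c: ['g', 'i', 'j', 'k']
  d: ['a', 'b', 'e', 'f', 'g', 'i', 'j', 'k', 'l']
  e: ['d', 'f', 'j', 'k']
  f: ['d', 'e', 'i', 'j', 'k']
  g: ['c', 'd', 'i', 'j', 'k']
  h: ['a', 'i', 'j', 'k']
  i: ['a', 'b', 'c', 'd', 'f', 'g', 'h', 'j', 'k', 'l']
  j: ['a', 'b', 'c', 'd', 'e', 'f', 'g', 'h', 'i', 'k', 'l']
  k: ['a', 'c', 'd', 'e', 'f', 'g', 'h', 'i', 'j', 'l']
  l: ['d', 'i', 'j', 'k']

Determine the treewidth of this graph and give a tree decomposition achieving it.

Treewidth 4.
Bags: B1 = {d, f, i, j, k}  B2 = {a, d, i, j, k}  B3 = {d, e, f, j, k}  B4 = {a, b, d, i, j}  B5 = {d, i, j, k, l}  B6 = {d, g, i, j, k}  B7 = {c, g, i, j, k}  B8 = {a, h, i, j, k}
Tree: B1–B2, B1–B3, B2–B4, B1–B5, B1–B6, B6–B7, B2–B8

Every bag has size at most 5, so the width is 5 − 1 = 4 and tw(G) ≤ 4. Conversely, {d, e, f, j, k} is a clique of size 5, and the vertices of any clique must share a bag in every tree decomposition; so some bag has ≥ 5 vertices and tw(G) ≥ 4. Combining the bounds, tw(G) = 4.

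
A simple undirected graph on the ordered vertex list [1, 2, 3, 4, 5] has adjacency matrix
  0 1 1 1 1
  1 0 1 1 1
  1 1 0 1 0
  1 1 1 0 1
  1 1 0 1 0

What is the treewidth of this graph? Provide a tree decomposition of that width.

Treewidth 3.
One such decomposition:
Bags: B1 = {1, 2, 4, 5}  B2 = {1, 2, 3, 4}
Tree: B1–B2

Every bag has size at most 4, so the width is 4 − 1 = 3 and tw(G) ≤ 3. Conversely, {1, 2, 3, 4} is a clique of size 4, and the vertices of any clique must share a bag in every tree decomposition; so some bag has ≥ 4 vertices and tw(G) ≥ 3. Combining the bounds, tw(G) = 3.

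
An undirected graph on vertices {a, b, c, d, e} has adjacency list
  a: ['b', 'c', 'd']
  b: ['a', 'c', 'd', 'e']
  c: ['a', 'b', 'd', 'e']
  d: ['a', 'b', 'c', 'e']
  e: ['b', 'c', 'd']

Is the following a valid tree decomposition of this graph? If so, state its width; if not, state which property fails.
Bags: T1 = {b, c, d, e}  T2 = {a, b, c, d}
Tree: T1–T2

Checking the three conditions: (i) the bags cover all of {a, b, c, d, e}; (ii) for each edge, some bag contains both endpoints; (iii) the bags containing any fixed vertex form a subtree. All hold, so the decomposition is valid with width 4 − 1 = 3.

Yes; width 3.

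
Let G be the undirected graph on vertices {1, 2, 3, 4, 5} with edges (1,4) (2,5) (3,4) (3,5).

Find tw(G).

1

A width-1 tree decomposition is:
Bags: B1 = {1, 4}  B2 = {3, 4}  B3 = {3, 5}  B4 = {2, 5}
Tree: B1–B2, B2–B3, B3–B4
Each bag holds 2 vertices, so the decomposition has width 1, which upper-bounds the treewidth. Since G has at least one edge (e.g. 1–4), it is not an edgeless graph, so tw(G) ≥ 1. Combining the bounds, tw(G) = 1.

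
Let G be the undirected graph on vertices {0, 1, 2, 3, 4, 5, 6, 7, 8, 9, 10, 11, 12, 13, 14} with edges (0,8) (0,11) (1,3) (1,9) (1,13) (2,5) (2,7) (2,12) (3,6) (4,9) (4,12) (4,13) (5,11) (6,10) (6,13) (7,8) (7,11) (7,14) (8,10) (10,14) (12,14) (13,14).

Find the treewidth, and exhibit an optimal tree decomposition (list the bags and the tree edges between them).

Treewidth 3.
Bags: B1 = {1, 3, 4, 9}  B2 = {1, 3, 4, 13}  B3 = {3, 4, 6, 13}  B4 = {4, 6, 12, 13}  B5 = {6, 12, 13, 14}  B6 = {6, 10, 12, 14}  B7 = {2, 10, 12, 14}  B8 = {2, 7, 10, 14}  B9 = {2, 7, 8, 10}  B10 = {2, 5, 7, 8}  B11 = {5, 7, 8, 11}  B12 = {0, 5, 8, 11}
Tree: B1–B2, B2–B3, B3–B4, B4–B5, B5–B6, B6–B7, B7–B8, B8–B9, B9–B10, B10–B11, B11–B12

The largest bag has 4 vertices, giving width 3; this decomposition certifies tw(G) ≤ 3. For the lower bound: the 4 vertex sets {1,3,9}, {4}, {13}, {6,10,12,14} are disjoint, each induces a connected subgraph, and every pair is joined by at least one edge of G. Contracting each set to a single vertex therefore yields K_{4} as a minor, and since treewidth is minor-monotone, tw(G) ≥ tw(K_{4}) = 3. Combining the bounds, tw(G) = 3.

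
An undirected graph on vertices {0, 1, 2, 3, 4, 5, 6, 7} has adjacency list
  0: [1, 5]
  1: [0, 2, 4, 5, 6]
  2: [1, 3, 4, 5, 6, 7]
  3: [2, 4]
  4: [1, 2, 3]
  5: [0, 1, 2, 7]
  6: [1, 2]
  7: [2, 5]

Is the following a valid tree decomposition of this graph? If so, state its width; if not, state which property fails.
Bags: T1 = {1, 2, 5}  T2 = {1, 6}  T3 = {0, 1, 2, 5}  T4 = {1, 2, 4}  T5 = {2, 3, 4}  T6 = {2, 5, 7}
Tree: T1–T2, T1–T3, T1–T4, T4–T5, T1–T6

No — edge (2,6) lies in no bag.

A tree decomposition must satisfy three properties: every vertex lies in some bag; for every edge, both endpoints lie together in some bag; and for every vertex, the bags containing it form a connected subtree. Here edge (2,6) lies in no bag, so the decomposition is invalid.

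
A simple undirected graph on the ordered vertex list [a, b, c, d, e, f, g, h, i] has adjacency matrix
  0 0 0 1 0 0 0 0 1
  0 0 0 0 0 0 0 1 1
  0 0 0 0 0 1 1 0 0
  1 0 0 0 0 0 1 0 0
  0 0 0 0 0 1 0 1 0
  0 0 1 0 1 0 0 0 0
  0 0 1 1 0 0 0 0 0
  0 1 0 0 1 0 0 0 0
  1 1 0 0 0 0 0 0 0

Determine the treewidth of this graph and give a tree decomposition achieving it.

Treewidth 2.
One such decomposition:
Bags: B1 = {c, d, g}  B2 = {c, d, f}  B3 = {d, e, f}  B4 = {d, e, h}  B5 = {b, d, h}  B6 = {b, d, i}  B7 = {a, d, i}
Tree: B1–B2, B2–B3, B3–B4, B4–B5, B5–B6, B6–B7

Every bag has size at most 3, so the width is 3 − 1 = 2 and tw(G) ≤ 2. Since d–g–c–f–e–h–b–i–a–d is a cycle in G, G is not acyclic. Forests are exactly the graphs of treewidth ≤ 1, so tw(G) ≥ 2. Hence tw(G) = 2 exactly.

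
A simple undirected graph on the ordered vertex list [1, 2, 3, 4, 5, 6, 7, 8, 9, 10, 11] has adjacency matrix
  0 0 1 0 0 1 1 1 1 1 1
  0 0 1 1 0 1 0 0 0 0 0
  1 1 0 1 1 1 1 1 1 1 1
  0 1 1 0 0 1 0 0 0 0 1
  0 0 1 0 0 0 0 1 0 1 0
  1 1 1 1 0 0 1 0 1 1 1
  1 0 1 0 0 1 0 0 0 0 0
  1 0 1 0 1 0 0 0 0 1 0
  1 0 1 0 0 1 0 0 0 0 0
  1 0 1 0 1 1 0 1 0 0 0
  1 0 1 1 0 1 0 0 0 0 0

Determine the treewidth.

A width-3 tree decomposition is:
Bags: B1 = {3, 4, 6, 11}  B2 = {1, 3, 6, 11}  B3 = {1, 3, 6, 9}  B4 = {1, 3, 6, 10}  B5 = {1, 3, 8, 10}  B6 = {3, 5, 8, 10}  B7 = {1, 3, 6, 7}  B8 = {2, 3, 4, 6}
Tree: B1–B2, B2–B3, B3–B4, B4–B5, B5–B6, B2–B7, B1–B8
Each bag holds 4 vertices, so the decomposition has width 3, which upper-bounds the treewidth. For the lower bound, the 4 vertices {1, 3, 8, 10} are pairwise adjacent, and any tree decomposition puts a clique entirely inside one bag — forcing width ≥ 3. Hence tw(G) = 3 exactly.

3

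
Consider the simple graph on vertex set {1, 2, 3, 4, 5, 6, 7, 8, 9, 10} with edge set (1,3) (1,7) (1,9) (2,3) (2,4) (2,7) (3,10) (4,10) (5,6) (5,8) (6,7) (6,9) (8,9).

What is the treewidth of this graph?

2

A width-2 tree decomposition is:
Bags: B1 = {5, 8, 9}  B2 = {5, 6, 9}  B3 = {1, 6, 9}  B4 = {1, 6, 7}  B5 = {1, 3, 7}  B6 = {2, 3, 7}  B7 = {2, 3, 10}  B8 = {2, 4, 10}
Tree: B1–B2, B2–B3, B3–B4, B4–B5, B5–B6, B6–B7, B7–B8
The largest bag has 3 vertices, giving width 2; this decomposition certifies tw(G) ≤ 2. The edges 8–5–6–9–8 form a cycle, so G is not a tree and its treewidth is at least 2. Hence tw(G) = 2 exactly.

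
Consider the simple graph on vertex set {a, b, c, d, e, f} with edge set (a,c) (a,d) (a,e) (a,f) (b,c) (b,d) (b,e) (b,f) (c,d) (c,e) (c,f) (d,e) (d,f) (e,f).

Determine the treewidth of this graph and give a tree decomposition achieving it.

The largest bag has 5 vertices, giving width 4; this decomposition certifies tw(G) ≤ 4. For the lower bound, the 5 vertices {a, c, d, e, f} are pairwise adjacent, and any tree decomposition puts a clique entirely inside one bag — forcing width ≥ 4. The upper and lower bounds meet at 4, so that is the treewidth.

Treewidth 4.
Bags: B1 = {b, c, d, e, f}  B2 = {a, c, d, e, f}
Tree: B1–B2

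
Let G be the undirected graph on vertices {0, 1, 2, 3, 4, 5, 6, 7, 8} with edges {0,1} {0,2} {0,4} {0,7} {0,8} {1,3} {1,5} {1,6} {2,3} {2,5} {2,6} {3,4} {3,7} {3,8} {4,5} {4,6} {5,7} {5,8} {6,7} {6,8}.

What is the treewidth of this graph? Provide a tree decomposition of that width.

Treewidth 4.
One such decomposition:
Bags: B1 = {0, 3, 4, 5, 6}  B2 = {0, 1, 3, 5, 6}  B3 = {0, 2, 3, 5, 6}  B4 = {0, 3, 5, 6, 8}  B5 = {0, 3, 5, 6, 7}
Tree: B1–B2, B2–B3, B3–B4, B4–B5

Each bag holds 5 vertices, so the decomposition has width 4, which upper-bounds the treewidth. For the lower bound: the 5 vertex sets {4,6}, {1,3}, {0,2}, {5}, {8} are disjoint, each induces a connected subgraph, and every pair is joined by at least one edge of G. Contracting each set to a single vertex therefore yields K_{5} as a minor, and since treewidth is minor-monotone, tw(G) ≥ tw(K_{5}) = 4. The upper and lower bounds meet at 4, so that is the treewidth.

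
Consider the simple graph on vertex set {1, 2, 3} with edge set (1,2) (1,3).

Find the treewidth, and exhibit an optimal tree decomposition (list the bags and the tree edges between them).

Treewidth 1.
One such decomposition:
Bags: B1 = {1, 3}  B2 = {1, 2}
Tree: B1–B2

Every bag has size at most 2, so the width is 2 − 1 = 1 and tw(G) ≤ 1. G has an edge, so its treewidth is at least 1. The upper and lower bounds meet at 1, so that is the treewidth.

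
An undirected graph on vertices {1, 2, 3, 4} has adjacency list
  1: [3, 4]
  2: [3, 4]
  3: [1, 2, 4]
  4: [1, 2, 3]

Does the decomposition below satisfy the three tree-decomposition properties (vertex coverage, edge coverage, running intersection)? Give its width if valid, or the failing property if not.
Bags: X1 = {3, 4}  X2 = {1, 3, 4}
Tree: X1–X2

A tree decomposition must satisfy three properties: every vertex lies in some bag; for every edge, both endpoints lie together in some bag; and for every vertex, the bags containing it form a connected subtree. Here vertex 2 appears in no bag, so the decomposition is invalid.

No — vertex 2 appears in no bag.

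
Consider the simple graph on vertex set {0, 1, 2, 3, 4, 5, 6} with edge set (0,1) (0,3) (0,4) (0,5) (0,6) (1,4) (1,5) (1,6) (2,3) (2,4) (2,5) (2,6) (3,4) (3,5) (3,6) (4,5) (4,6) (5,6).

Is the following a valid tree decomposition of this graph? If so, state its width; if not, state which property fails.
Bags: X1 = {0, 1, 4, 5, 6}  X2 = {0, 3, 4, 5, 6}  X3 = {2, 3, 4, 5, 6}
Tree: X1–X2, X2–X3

Vertex coverage: the bags together contain {0, 1, 2, 3, 4, 5, 6}, the full vertex set. Edge coverage: each edge of G has both endpoints in at least one bag. Running intersection: for every vertex, the bags containing it form a connected subtree. All three properties hold, so this is a valid tree decomposition of width max|bag| − 1 = 4, and hence tw(G) ≤ 4.

Yes; width 4.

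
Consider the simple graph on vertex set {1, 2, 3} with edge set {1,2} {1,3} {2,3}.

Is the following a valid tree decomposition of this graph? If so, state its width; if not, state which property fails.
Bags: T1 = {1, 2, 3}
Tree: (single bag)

Yes; width 2.

Checking the three conditions: (i) the bags cover all of {1, 2, 3}; (ii) for each edge, some bag contains both endpoints; (iii) the bags containing any fixed vertex form a subtree. All hold, so the decomposition is valid with width 3 − 1 = 2.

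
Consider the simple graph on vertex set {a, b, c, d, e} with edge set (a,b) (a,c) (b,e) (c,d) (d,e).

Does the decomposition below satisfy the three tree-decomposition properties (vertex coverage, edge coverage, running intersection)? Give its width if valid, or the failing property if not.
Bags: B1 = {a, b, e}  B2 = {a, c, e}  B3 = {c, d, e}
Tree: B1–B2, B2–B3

Yes; width 2.

Every vertex of G appears in some bag (union = {a, b, c, d, e}); every edge is covered by a bag; and for each vertex v the set of bags containing v is connected in the bag tree. The decomposition is therefore valid. The largest bag has 3 vertices, so the width is 2.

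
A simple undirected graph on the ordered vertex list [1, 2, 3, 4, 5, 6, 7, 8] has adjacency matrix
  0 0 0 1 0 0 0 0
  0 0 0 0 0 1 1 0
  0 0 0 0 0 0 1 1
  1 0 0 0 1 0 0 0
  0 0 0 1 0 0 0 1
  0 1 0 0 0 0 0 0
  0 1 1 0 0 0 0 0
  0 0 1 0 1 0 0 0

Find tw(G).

1

A width-1 tree decomposition is:
Bags: B1 = {1, 4}  B2 = {4, 5}  B3 = {5, 8}  B4 = {3, 8}  B5 = {3, 7}  B6 = {2, 7}  B7 = {2, 6}
Tree: B1–B2, B2–B3, B3–B4, B4–B5, B5–B6, B6–B7
The largest bag has 2 vertices, giving width 1; this decomposition certifies tw(G) ≤ 1. Since G has at least one edge (e.g. 1–4), it is not an edgeless graph, so tw(G) ≥ 1. Hence tw(G) = 1 exactly.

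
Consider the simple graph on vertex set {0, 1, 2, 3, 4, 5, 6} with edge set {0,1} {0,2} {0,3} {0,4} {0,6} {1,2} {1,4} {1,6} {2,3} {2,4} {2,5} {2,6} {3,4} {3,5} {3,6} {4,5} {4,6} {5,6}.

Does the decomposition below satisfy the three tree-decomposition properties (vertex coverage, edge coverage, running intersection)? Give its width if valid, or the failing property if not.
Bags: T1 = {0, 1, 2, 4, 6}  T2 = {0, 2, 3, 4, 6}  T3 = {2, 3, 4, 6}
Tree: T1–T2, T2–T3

No — vertex 5 appears in no bag.

A tree decomposition must satisfy three properties: every vertex lies in some bag; for every edge, both endpoints lie together in some bag; and for every vertex, the bags containing it form a connected subtree. Here vertex 5 appears in no bag, so the decomposition is invalid.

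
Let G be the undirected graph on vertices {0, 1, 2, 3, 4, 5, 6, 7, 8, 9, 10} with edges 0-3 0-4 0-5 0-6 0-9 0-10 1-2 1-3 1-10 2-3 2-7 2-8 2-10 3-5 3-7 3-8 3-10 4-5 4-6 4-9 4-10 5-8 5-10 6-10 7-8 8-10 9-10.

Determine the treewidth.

A width-3 tree decomposition is:
Bags: B1 = {3, 5, 8, 10}  B2 = {2, 3, 8, 10}  B3 = {0, 3, 5, 10}  B4 = {0, 4, 5, 10}  B5 = {0, 4, 6, 10}  B6 = {0, 4, 9, 10}  B7 = {1, 2, 3, 10}  B8 = {2, 3, 7, 8}
Tree: B1–B2, B1–B3, B3–B4, B4–B5, B4–B6, B2–B7, B2–B8
Every bag has size at most 4, so the width is 4 − 1 = 3 and tw(G) ≤ 3. For the lower bound, the 4 vertices {0, 3, 5, 10} are pairwise adjacent, and any tree decomposition puts a clique entirely inside one bag — forcing width ≥ 3. Combining the bounds, tw(G) = 3.

3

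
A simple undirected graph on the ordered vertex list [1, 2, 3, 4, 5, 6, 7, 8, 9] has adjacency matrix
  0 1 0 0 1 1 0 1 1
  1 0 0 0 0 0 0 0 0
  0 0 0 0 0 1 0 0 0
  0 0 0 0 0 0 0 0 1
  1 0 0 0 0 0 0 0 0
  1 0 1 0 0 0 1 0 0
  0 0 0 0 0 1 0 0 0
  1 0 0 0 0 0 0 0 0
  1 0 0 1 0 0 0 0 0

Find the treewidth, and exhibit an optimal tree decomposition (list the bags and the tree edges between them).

Treewidth 1.
One such decomposition:
Bags: B1 = {1, 5}  B2 = {1, 9}  B3 = {1, 6}  B4 = {6, 7}  B5 = {4, 9}  B6 = {1, 2}  B7 = {3, 6}  B8 = {1, 8}
Tree: B1–B2, B2–B3, B3–B4, B2–B5, B1–B6, B4–B7, B1–B8

Each bag holds 2 vertices, so the decomposition has width 1, which upper-bounds the treewidth. Any graph with an edge has treewidth ≥ 1, and G has the edge 5–1. Therefore the treewidth is 1.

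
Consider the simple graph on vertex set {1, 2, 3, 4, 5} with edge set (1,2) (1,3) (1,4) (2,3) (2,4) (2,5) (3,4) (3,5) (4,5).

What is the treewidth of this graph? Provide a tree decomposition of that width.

Treewidth 3.
Bags: B1 = {1, 2, 3, 4}  B2 = {2, 3, 4, 5}
Tree: B1–B2

Each bag holds 4 vertices, so the decomposition has width 3, which upper-bounds the treewidth. Conversely, {1, 2, 3, 4} is a clique of size 4, and the vertices of any clique must share a bag in every tree decomposition; so some bag has ≥ 4 vertices and tw(G) ≥ 3. The upper and lower bounds meet at 3, so that is the treewidth.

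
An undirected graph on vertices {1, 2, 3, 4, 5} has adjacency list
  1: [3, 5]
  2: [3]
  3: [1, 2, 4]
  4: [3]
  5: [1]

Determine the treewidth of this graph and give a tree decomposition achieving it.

Treewidth 1.
One such decomposition:
Bags: B1 = {3, 4}  B2 = {2, 3}  B3 = {1, 3}  B4 = {1, 5}
Tree: B1–B2, B2–B3, B3–B4

The largest bag has 2 vertices, giving width 1; this decomposition certifies tw(G) ≤ 1. Since G has at least one edge (e.g. 4–3), it is not an edgeless graph, so tw(G) ≥ 1. The upper and lower bounds meet at 1, so that is the treewidth.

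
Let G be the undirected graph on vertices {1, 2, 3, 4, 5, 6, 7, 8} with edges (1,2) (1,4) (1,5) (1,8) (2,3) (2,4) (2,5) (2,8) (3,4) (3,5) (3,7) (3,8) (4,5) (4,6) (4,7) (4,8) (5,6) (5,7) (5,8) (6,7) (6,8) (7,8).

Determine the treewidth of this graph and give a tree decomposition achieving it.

Treewidth 4.
One such decomposition:
Bags: B1 = {3, 4, 5, 7, 8}  B2 = {2, 3, 4, 5, 8}  B3 = {4, 5, 6, 7, 8}  B4 = {1, 2, 4, 5, 8}
Tree: B1–B2, B1–B3, B2–B4

Each bag holds 5 vertices, so the decomposition has width 4, which upper-bounds the treewidth. For the lower bound, the 5 vertices {1, 2, 4, 5, 8} are pairwise adjacent, and any tree decomposition puts a clique entirely inside one bag — forcing width ≥ 4. Therefore the treewidth is 4.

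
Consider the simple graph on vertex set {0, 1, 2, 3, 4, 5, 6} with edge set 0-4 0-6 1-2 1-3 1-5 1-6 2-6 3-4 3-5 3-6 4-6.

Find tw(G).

2

A width-2 tree decomposition is:
Bags: B1 = {1, 3, 6}  B2 = {3, 4, 6}  B3 = {1, 2, 6}  B4 = {1, 3, 5}  B5 = {0, 4, 6}
Tree: B1–B2, B1–B3, B1–B4, B2–B5
The largest bag has 3 vertices, giving width 2; this decomposition certifies tw(G) ≤ 2. On the other hand G contains the 3-clique {1, 3, 5}. A clique must lie in a single bag of any decomposition, so no decomposition can have width below 2. Hence tw(G) = 2 exactly.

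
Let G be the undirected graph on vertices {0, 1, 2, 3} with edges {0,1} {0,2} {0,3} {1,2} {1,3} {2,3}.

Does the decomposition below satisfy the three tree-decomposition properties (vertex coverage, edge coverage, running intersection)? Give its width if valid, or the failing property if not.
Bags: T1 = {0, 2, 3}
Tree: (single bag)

No — vertex 1 appears in no bag.

A tree decomposition must satisfy three properties: every vertex lies in some bag; for every edge, both endpoints lie together in some bag; and for every vertex, the bags containing it form a connected subtree. Here vertex 1 appears in no bag, so the decomposition is invalid.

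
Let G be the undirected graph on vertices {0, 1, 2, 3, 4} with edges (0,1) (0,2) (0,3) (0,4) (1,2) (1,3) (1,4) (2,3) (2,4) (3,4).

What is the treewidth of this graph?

A width-4 tree decomposition is:
Bags: B1 = {0, 1, 2, 3, 4}
Tree: (single bag)
A single bag containing all 5 vertices is trivially a valid decomposition of width 4. On the other hand G contains the 5-clique {0, 1, 2, 3, 4}. A clique must lie in a single bag of any decomposition, so no decomposition can have width below 4. Therefore the treewidth is 4.

4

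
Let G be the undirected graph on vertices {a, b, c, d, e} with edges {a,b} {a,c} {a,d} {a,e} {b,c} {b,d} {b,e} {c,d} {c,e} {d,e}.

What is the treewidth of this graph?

A width-4 tree decomposition is:
Bags: B1 = {a, b, c, d, e}
Tree: (single bag)
With just one bag of size 5, the width is 5 − 1 = 4, so tw(G) ≤ 4. On the other hand G contains the 5-clique {a, b, c, d, e}. A clique must lie in a single bag of any decomposition, so no decomposition can have width below 4. The upper and lower bounds meet at 4, so that is the treewidth.

4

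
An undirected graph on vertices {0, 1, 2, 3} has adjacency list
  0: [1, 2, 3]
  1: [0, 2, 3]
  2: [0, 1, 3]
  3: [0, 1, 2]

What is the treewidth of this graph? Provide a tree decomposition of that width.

Treewidth 3.
One optimal decomposition is:
Bags: B1 = {0, 1, 2, 3}
Tree: (single bag)

With just one bag of size 4, the width is 4 − 1 = 3, so tw(G) ≤ 3. For the lower bound, the 4 vertices {0, 1, 2, 3} are pairwise adjacent, and any tree decomposition puts a clique entirely inside one bag — forcing width ≥ 3. Hence tw(G) = 3 exactly.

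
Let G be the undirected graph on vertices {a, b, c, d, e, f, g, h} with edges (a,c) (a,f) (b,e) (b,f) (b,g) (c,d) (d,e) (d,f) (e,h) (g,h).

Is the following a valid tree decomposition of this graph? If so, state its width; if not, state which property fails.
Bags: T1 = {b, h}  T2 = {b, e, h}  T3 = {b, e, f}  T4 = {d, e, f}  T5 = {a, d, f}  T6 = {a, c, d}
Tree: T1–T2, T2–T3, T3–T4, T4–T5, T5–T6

A tree decomposition must satisfy three properties: every vertex lies in some bag; for every edge, both endpoints lie together in some bag; and for every vertex, the bags containing it form a connected subtree. Here vertex g appears in no bag, so the decomposition is invalid.

No — vertex g appears in no bag.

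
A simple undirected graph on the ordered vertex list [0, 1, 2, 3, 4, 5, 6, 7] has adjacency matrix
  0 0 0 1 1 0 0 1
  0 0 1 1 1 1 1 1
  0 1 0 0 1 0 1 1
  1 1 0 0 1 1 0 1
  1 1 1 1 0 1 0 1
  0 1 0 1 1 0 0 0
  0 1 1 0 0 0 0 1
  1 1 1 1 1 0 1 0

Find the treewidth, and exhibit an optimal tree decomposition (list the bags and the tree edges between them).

Every bag has size at most 4, so the width is 4 − 1 = 3 and tw(G) ≤ 3. On the other hand G contains the 4-clique {0, 3, 4, 7}. A clique must lie in a single bag of any decomposition, so no decomposition can have width below 3. The upper and lower bounds meet at 3, so that is the treewidth.

Treewidth 3.
Bags: B1 = {1, 2, 4, 7}  B2 = {1, 2, 6, 7}  B3 = {1, 3, 4, 7}  B4 = {1, 3, 4, 5}  B5 = {0, 3, 4, 7}
Tree: B1–B2, B1–B3, B3–B4, B3–B5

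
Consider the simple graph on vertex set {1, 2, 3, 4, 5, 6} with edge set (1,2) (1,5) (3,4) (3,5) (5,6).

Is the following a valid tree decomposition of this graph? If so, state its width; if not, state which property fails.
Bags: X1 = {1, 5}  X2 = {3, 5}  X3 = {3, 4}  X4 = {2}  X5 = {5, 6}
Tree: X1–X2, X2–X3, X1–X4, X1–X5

No — edge (1,2) lies in no bag.

A tree decomposition must satisfy three properties: every vertex lies in some bag; for every edge, both endpoints lie together in some bag; and for every vertex, the bags containing it form a connected subtree. Here edge (1,2) lies in no bag, so the decomposition is invalid.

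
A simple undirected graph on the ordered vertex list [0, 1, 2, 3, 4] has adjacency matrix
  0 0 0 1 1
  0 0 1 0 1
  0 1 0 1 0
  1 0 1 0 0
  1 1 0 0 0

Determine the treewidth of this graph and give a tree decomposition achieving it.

The largest bag has 3 vertices, giving width 2; this decomposition certifies tw(G) ≤ 2. Since 2–3–0–4–1–2 is a cycle in G, G is not acyclic. Forests are exactly the graphs of treewidth ≤ 1, so tw(G) ≥ 2. The upper and lower bounds meet at 2, so that is the treewidth.

Treewidth 2.
One such decomposition:
Bags: B1 = {0, 2, 3}  B2 = {0, 2, 4}  B3 = {1, 2, 4}
Tree: B1–B2, B2–B3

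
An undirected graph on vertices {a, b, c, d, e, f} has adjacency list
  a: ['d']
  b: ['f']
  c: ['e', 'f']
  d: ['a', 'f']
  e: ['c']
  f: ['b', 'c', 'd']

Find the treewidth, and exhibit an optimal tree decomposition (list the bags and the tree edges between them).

Every bag has size at most 2, so the width is 2 − 1 = 1 and tw(G) ≤ 1. Since G has at least one edge (e.g. f–d), it is not an edgeless graph, so tw(G) ≥ 1. Hence tw(G) = 1 exactly.

Treewidth 1.
Bags: B1 = {d, f}  B2 = {b, f}  B3 = {a, d}  B4 = {c, f}  B5 = {c, e}
Tree: B1–B2, B1–B3, B1–B4, B4–B5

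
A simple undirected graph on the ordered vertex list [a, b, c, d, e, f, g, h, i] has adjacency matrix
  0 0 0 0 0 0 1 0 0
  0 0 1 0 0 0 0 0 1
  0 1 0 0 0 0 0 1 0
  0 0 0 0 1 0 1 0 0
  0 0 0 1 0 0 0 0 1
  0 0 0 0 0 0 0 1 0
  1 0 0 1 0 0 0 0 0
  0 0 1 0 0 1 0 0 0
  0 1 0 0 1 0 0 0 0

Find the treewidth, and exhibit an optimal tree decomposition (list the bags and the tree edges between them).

Treewidth 1.
One such decomposition:
Bags: B1 = {f, h}  B2 = {c, h}  B3 = {b, c}  B4 = {b, i}  B5 = {e, i}  B6 = {d, e}  B7 = {d, g}  B8 = {a, g}
Tree: B1–B2, B2–B3, B3–B4, B4–B5, B5–B6, B6–B7, B7–B8

Each bag holds 2 vertices, so the decomposition has width 1, which upper-bounds the treewidth. Any graph with an edge has treewidth ≥ 1, and G has the edge f–h. The upper and lower bounds meet at 1, so that is the treewidth.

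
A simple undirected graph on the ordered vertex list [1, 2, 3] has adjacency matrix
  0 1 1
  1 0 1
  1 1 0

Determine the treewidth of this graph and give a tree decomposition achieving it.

Treewidth 2.
Bags: B1 = {1, 2, 3}
Tree: (single bag)

A single bag containing all 3 vertices is trivially a valid decomposition of width 2. On the other hand G contains the 3-clique {1, 2, 3}. A clique must lie in a single bag of any decomposition, so no decomposition can have width below 2. Therefore the treewidth is 2.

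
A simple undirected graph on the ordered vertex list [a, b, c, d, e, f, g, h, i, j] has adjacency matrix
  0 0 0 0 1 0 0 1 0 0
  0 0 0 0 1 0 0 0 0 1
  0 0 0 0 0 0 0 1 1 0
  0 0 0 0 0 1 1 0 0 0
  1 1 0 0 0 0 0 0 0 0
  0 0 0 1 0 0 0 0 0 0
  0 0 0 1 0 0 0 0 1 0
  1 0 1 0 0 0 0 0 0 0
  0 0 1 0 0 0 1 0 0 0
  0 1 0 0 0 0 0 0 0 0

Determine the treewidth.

A width-1 tree decomposition is:
Bags: B1 = {d, f}  B2 = {d, g}  B3 = {g, i}  B4 = {c, i}  B5 = {c, h}  B6 = {a, h}  B7 = {a, e}  B8 = {b, e}  B9 = {b, j}
Tree: B1–B2, B2–B3, B3–B4, B4–B5, B5–B6, B6–B7, B7–B8, B8–B9
Every bag has size at most 2, so the width is 2 − 1 = 1 and tw(G) ≤ 1. Any graph with an edge has treewidth ≥ 1, and G has the edge f–d. Combining the bounds, tw(G) = 1.

1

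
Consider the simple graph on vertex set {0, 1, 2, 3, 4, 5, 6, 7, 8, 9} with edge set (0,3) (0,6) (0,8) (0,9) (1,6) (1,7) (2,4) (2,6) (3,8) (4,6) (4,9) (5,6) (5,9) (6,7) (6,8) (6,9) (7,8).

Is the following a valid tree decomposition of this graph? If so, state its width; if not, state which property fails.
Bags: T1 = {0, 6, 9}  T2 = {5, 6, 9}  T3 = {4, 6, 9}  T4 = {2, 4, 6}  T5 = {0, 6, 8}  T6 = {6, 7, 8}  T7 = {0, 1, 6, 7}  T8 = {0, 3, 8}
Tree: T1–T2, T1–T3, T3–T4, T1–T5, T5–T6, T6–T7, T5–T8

No — bags containing vertex 0 are not connected in the tree.

A tree decomposition must satisfy three properties: every vertex lies in some bag; for every edge, both endpoints lie together in some bag; and for every vertex, the bags containing it form a connected subtree. Here bags containing vertex 0 are not connected in the tree, so the decomposition is invalid.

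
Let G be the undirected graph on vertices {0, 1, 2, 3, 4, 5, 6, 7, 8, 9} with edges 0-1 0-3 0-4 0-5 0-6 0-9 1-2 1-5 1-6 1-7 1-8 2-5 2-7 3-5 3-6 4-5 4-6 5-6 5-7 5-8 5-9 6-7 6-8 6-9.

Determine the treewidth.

A width-3 tree decomposition is:
Bags: B1 = {0, 3, 5, 6}  B2 = {0, 1, 5, 6}  B3 = {0, 4, 5, 6}  B4 = {0, 5, 6, 9}  B5 = {1, 5, 6, 8}  B6 = {1, 5, 6, 7}  B7 = {1, 2, 5, 7}
Tree: B1–B2, B1–B3, B3–B4, B2–B5, B5–B6, B6–B7
The largest bag has 4 vertices, giving width 3; this decomposition certifies tw(G) ≤ 3. Conversely, {1, 2, 5, 7} is a clique of size 4, and the vertices of any clique must share a bag in every tree decomposition; so some bag has ≥ 4 vertices and tw(G) ≥ 3. Hence tw(G) = 3 exactly.

3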